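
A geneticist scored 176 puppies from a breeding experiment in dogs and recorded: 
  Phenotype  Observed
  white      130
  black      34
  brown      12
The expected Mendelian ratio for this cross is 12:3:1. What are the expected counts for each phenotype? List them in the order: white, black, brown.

Total ratio parts = 16. Expected numbers out of 176:
  white: 176 × 12/16 = 132
  black: 176 × 3/16 = 33
  brown: 176 × 1/16 = 11

132, 33, 11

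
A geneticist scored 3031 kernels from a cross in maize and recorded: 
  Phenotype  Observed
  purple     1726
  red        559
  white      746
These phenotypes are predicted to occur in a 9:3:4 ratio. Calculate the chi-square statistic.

Expected counts for N = 3031 under a 9:3:4 ratio (total parts = 16):
  purple: 3031 × 9/16 = 1704.9375
  red: 3031 × 3/16 = 568.3125
  white: 3031 × 4/16 = 757.75
χ² = Σ (O − E)² / E
  purple: (1726 − 1704.9375)² / 1704.9375 = 0.2602
  red: (559 − 568.3125)² / 568.3125 = 0.1526
  white: (746 − 757.75)² / 757.75 = 0.1822
χ² = 0.2602 + 0.1526 + 0.1822 = 0.595

0.595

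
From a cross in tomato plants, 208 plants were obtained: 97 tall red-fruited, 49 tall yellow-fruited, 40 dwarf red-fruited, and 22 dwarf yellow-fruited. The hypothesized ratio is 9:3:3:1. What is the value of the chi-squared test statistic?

Total ratio parts = 16. Expected numbers out of 208:
  tall red-fruited: 208 × 9/16 = 117
  tall yellow-fruited: 208 × 3/16 = 39
  dwarf red-fruited: 208 × 3/16 = 39
  dwarf yellow-fruited: 208 × 1/16 = 13
χ² = Σ (O − E)² / E
  tall red-fruited: (97 − 117)² / 117 = 3.4188
  tall yellow-fruited: (49 − 39)² / 39 = 2.5641
  dwarf red-fruited: (40 − 39)² / 39 = 0.0256
  dwarf yellow-fruited: (22 − 13)² / 13 = 6.2308
χ² = 3.4188 + 2.5641 + 0.0256 + 6.2308 = 12.2393 ≈ 12.239

12.239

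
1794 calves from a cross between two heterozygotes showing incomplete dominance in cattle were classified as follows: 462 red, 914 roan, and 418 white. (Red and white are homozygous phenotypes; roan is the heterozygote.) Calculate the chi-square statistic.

2.803

With incomplete dominance, a heterozygote × heterozygote cross gives a 1:2:1 phenotypic ratio.
The 1:2:1 ratio has 4 parts, so with N = 1794 the expected counts are:
  red: 1794 × 1/4 = 448.5
  roan: 1794 × 2/4 = 897
  white: 1794 × 1/4 = 448.5
χ² = Σ (O − E)² / E
  red: (462 − 448.5)² / 448.5 = 0.4064
  roan: (914 − 897)² / 897 = 0.3222
  white: (418 − 448.5)² / 448.5 = 2.0741
χ² = 0.4064 + 0.3222 + 2.0741 = 2.8027 ≈ 2.803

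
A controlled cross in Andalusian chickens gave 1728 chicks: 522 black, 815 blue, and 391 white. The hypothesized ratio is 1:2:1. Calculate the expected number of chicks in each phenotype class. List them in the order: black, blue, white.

Under the 1:2:1 hypothesis (Σ ratio = 4, N = 1728):
  black: 1728 × 1/4 = 432
  blue: 1728 × 2/4 = 864
  white: 1728 × 1/4 = 432

432, 864, 432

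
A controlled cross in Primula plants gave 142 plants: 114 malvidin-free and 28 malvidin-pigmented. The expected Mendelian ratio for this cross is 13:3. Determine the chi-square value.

Total ratio parts = 16. Expected numbers out of 142:
  malvidin-free: 142 × 13/16 = 115.375
  malvidin-pigmented: 142 × 3/16 = 26.625
χ² = Σ (O − E)² / E
  malvidin-free: (114 − 115.375)² / 115.375 = 0.0164
  malvidin-pigmented: (28 − 26.625)² / 26.625 = 0.0710
χ² = 0.0164 + 0.0710 = 0.0874 ≈ 0.087

0.087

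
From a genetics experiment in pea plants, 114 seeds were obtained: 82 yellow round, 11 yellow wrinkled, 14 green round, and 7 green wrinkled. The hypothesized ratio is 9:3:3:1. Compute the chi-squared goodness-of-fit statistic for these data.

Under the 9:3:3:1 hypothesis (Σ ratio = 16, N = 114):
  yellow round: 114 × 9/16 = 64.125
  yellow wrinkled: 114 × 3/16 = 21.375
  green round: 114 × 3/16 = 21.375
  green wrinkled: 114 × 1/16 = 7.125
χ² = Σ (O − E)² / E
  yellow round: (82 − 64.125)² / 64.125 = 4.9827
  yellow wrinkled: (11 − 21.375)² / 21.375 = 5.0358
  green round: (14 − 21.375)² / 21.375 = 2.5446
  green wrinkled: (7 − 7.125)² / 7.125 = 0.0022
χ² = 4.9827 + 5.0358 + 2.5446 + 0.0022 = 12.5653 ≈ 12.565

12.565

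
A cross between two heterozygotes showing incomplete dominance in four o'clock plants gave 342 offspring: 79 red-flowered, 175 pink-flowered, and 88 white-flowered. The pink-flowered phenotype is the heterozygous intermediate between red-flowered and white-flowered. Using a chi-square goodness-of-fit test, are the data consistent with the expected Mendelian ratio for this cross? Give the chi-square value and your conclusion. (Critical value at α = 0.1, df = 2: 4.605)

With incomplete dominance, a heterozygote × heterozygote cross gives a 1:2:1 phenotypic ratio.
The 1:2:1 ratio has 4 parts, so with N = 342 the expected counts are:
  red-flowered: 342 × 1/4 = 85.5
  pink-flowered: 342 × 2/4 = 171
  white-flowered: 342 × 1/4 = 85.5
χ² = Σ (O − E)² / E
  red-flowered: (79 − 85.5)² / 85.5 = 0.4942
  pink-flowered: (175 − 171)² / 171 = 0.0936
  white-flowered: (88 − 85.5)² / 85.5 = 0.0731
χ² = 0.4942 + 0.0936 + 0.0731 = 0.6609 ≈ 0.661
Degrees of freedom = 3 − 1 = 2; critical value at α = 0.1 is 4.605.
Since 0.661 < 4.605, we fail to reject the null hypothesis — the data are consistent with the 1:2:1 ratio.

0.661; consistent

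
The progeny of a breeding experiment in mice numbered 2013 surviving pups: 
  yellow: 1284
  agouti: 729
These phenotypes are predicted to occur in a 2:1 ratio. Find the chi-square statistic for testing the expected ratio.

7.520

The 2:1 ratio has 3 parts, so with N = 2013 the expected counts are:
  yellow: 2013 × 2/3 = 1342
  agouti: 2013 × 1/3 = 671
χ² = Σ (O − E)² / E
  yellow: (1284 − 1342)² / 1342 = 2.5067
  agouti: (729 − 671)² / 671 = 5.0134
χ² = 2.5067 + 5.0134 = 7.5201 ≈ 7.520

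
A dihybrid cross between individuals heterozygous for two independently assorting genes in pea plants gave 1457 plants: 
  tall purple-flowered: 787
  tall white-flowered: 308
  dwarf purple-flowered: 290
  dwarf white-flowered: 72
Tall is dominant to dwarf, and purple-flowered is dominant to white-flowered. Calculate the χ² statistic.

A dihybrid F₂ with independent assortment and complete dominance at both loci gives a 9:3:3:1 phenotypic ratio.
Total ratio parts = 16. Expected numbers out of 1457:
  tall purple-flowered: 1457 × 9/16 = 819.5625
  tall white-flowered: 1457 × 3/16 = 273.1875
  dwarf purple-flowered: 1457 × 3/16 = 273.1875
  dwarf white-flowered: 1457 × 1/16 = 91.0625
χ² = Σ (O − E)² / E
  tall purple-flowered: (787 − 819.5625)² / 819.5625 = 1.2938
  tall white-flowered: (308 − 273.1875)² / 273.1875 = 4.4362
  dwarf purple-flowered: (290 − 273.1875)² / 273.1875 = 1.0347
  dwarf white-flowered: (72 − 91.0625)² / 91.0625 = 3.9904
χ² = 1.2938 + 4.4362 + 1.0347 + 3.9904 = 10.7551 ≈ 10.755

10.755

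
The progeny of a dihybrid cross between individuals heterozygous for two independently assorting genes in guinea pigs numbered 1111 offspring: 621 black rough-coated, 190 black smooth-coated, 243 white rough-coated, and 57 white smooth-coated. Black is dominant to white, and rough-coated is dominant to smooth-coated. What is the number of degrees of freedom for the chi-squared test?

A dihybrid F₂ with independent assortment and complete dominance at both loci gives a 9:3:3:1 phenotypic ratio.
A goodness-of-fit test with 4 phenotype classes has df = 4 − 1 = 3.

3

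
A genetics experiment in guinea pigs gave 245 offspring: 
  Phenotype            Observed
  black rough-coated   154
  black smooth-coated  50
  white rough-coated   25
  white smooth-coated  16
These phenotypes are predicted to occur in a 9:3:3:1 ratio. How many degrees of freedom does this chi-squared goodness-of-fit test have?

3

A goodness-of-fit test with 4 phenotype classes has df = 4 − 1 = 3.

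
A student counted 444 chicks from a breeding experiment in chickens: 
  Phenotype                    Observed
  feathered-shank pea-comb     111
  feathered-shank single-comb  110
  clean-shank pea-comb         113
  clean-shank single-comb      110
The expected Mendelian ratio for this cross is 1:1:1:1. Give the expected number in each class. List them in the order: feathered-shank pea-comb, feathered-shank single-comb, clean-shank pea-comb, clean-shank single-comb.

111, 111, 111, 111

Total ratio parts = 4. Expected numbers out of 444:
  feathered-shank pea-comb: 444 × 1/4 = 111
  feathered-shank single-comb: 444 × 1/4 = 111
  clean-shank pea-comb: 444 × 1/4 = 111
  clean-shank single-comb: 444 × 1/4 = 111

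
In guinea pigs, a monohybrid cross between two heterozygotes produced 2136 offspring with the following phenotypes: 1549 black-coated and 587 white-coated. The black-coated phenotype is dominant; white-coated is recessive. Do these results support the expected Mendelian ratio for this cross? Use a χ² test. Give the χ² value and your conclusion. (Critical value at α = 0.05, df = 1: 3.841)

7.014; not consistent

For a monohybrid cross between heterozygotes with complete dominance, the expected phenotypic ratio is 3:1.
Under the 3:1 hypothesis (Σ ratio = 4, N = 2136):
  black-coated: 2136 × 3/4 = 1602
  white-coated: 2136 × 1/4 = 534
χ² = Σ (O − E)² / E
  black-coated: (1549 − 1602)² / 1602 = 1.7534
  white-coated: (587 − 534)² / 534 = 5.2603
χ² = 1.7534 + 5.2603 = 7.0137 ≈ 7.014
Degrees of freedom = 2 − 1 = 1; critical value at α = 0.05 is 3.841.
Since 7.014 > 3.841, we reject the null hypothesis — the data do not fit the 3:1 ratio.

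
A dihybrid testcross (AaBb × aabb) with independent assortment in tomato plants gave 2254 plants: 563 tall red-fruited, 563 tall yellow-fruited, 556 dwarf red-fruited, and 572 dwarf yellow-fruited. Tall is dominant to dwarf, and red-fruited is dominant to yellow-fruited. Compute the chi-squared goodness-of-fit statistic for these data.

A dihybrid testcross with independent assortment gives a 1:1:1:1 ratio.
The 1:1:1:1 ratio has 4 parts, so with N = 2254 the expected counts are:
  tall red-fruited: 2254 × 1/4 = 563.5
  tall yellow-fruited: 2254 × 1/4 = 563.5
  dwarf red-fruited: 2254 × 1/4 = 563.5
  dwarf yellow-fruited: 2254 × 1/4 = 563.5
χ² = Σ (O − E)² / E
  tall red-fruited: (563 − 563.5)² / 563.5 = 0.0004
  tall yellow-fruited: (563 − 563.5)² / 563.5 = 0.0004
  dwarf red-fruited: (556 − 563.5)² / 563.5 = 0.0998
  dwarf yellow-fruited: (572 − 563.5)² / 563.5 = 0.1282
χ² = 0.0004 + 0.0004 + 0.0998 + 0.1282 = 0.2288 ≈ 0.229

0.229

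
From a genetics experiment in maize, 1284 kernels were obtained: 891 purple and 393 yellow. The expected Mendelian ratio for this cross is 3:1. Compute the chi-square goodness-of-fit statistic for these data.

The 3:1 ratio has 4 parts, so with N = 1284 the expected counts are:
  purple: 1284 × 3/4 = 963
  yellow: 1284 × 1/4 = 321
χ² = Σ (O − E)² / E
  purple: (891 − 963)² / 963 = 5.3832
  yellow: (393 − 321)² / 321 = 16.1495
χ² = 5.3832 + 16.1495 = 21.5327 ≈ 21.533

21.533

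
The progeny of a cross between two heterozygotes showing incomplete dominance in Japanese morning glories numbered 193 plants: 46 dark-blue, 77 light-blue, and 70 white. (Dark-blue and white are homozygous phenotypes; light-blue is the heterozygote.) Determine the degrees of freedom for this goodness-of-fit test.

2

With incomplete dominance, a heterozygote × heterozygote cross gives a 1:2:1 phenotypic ratio.
A goodness-of-fit test with 3 phenotype classes has df = 3 − 1 = 2.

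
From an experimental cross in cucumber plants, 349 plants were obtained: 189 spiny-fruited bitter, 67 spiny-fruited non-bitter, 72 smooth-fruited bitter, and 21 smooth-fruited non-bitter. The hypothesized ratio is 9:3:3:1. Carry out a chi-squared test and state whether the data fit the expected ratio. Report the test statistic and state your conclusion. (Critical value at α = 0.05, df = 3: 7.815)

Under the 9:3:3:1 hypothesis (Σ ratio = 16, N = 349):
  spiny-fruited bitter: 349 × 9/16 = 196.3125
  spiny-fruited non-bitter: 349 × 3/16 = 65.4375
  smooth-fruited bitter: 349 × 3/16 = 65.4375
  smooth-fruited non-bitter: 349 × 1/16 = 21.8125
χ² = Σ (O − E)² / E
  spiny-fruited bitter: (189 − 196.3125)² / 196.3125 = 0.2724
  spiny-fruited non-bitter: (67 − 65.4375)² / 65.4375 = 0.0373
  smooth-fruited bitter: (72 − 65.4375)² / 65.4375 = 0.6581
  smooth-fruited non-bitter: (21 − 21.8125)² / 21.8125 = 0.0303
χ² = 0.2724 + 0.0373 + 0.6581 + 0.0303 = 0.9981 ≈ 0.998
Degrees of freedom = 4 − 1 = 3; critical value at α = 0.05 is 7.815.
Since 0.998 < 7.815, we fail to reject the null hypothesis — the data are consistent with the 9:3:3:1 ratio.

0.998; consistent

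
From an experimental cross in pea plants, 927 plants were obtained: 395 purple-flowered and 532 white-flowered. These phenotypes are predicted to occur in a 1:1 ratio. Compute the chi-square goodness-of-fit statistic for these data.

Expected counts for N = 927 under a 1:1 ratio (total parts = 2):
  purple-flowered: 927 × 1/2 = 463.5
  white-flowered: 927 × 1/2 = 463.5
χ² = Σ (O − E)² / E
  purple-flowered: (395 − 463.5)² / 463.5 = 10.1235
  white-flowered: (532 − 463.5)² / 463.5 = 10.1235
χ² = 10.1235 + 10.1235 = 20.247

20.247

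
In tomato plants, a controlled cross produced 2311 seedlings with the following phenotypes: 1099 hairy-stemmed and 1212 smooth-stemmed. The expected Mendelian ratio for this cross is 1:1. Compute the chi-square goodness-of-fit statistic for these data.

5.525

Under the 1:1 hypothesis (Σ ratio = 2, N = 2311):
  hairy-stemmed: 2311 × 1/2 = 1155.5
  smooth-stemmed: 2311 × 1/2 = 1155.5
χ² = Σ (O − E)² / E
  hairy-stemmed: (1099 − 1155.5)² / 1155.5 = 2.7627
  smooth-stemmed: (1212 − 1155.5)² / 1155.5 = 2.7627
χ² = 2.7627 + 2.7627 = 5.5254 ≈ 5.525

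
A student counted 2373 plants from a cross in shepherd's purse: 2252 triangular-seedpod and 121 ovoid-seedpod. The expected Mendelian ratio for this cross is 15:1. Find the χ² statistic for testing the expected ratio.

5.365

Under the 15:1 hypothesis (Σ ratio = 16, N = 2373):
  triangular-seedpod: 2373 × 15/16 = 2224.6875
  ovoid-seedpod: 2373 × 1/16 = 148.3125
χ² = Σ (O − E)² / E
  triangular-seedpod: (2252 − 2224.6875)² / 2224.6875 = 0.3353
  ovoid-seedpod: (121 − 148.3125)² / 148.3125 = 5.0297
χ² = 0.3353 + 5.0297 = 5.365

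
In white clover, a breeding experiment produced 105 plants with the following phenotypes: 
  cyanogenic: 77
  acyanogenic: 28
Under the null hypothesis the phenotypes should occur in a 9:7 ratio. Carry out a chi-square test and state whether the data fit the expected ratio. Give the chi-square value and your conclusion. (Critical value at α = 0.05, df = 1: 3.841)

12.452; not consistent

Total ratio parts = 16. Expected numbers out of 105:
  cyanogenic: 105 × 9/16 = 59.0625
  acyanogenic: 105 × 7/16 = 45.9375
χ² = Σ (O − E)² / E
  cyanogenic: (77 − 59.0625)² / 59.0625 = 5.4477
  acyanogenic: (28 − 45.9375)² / 45.9375 = 7.0042
χ² = 5.4477 + 7.0042 = 12.4519 ≈ 12.452
Degrees of freedom = 2 − 1 = 1; critical value at α = 0.05 is 3.841.
Since 12.452 > 3.841, we reject the null hypothesis — the data do not fit the 9:7 ratio.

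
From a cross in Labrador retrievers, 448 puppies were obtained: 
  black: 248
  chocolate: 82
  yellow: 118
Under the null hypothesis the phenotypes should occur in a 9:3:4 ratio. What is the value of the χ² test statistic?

Expected counts for N = 448 under a 9:3:4 ratio (total parts = 16):
  black: 448 × 9/16 = 252
  chocolate: 448 × 3/16 = 84
  yellow: 448 × 4/16 = 112
χ² = Σ (O − E)² / E
  black: (248 − 252)² / 252 = 0.0635
  chocolate: (82 − 84)² / 84 = 0.0476
  yellow: (118 − 112)² / 112 = 0.3214
χ² = 0.0635 + 0.0476 + 0.3214 = 0.4325 ≈ 0.433

0.433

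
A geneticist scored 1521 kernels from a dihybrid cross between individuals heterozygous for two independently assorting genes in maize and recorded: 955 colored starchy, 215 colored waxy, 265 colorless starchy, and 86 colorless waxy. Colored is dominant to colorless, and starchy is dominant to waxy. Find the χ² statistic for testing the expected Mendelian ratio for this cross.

31.124

A dihybrid F₂ with independent assortment and complete dominance at both loci gives a 9:3:3:1 phenotypic ratio.
Expected counts for N = 1521 under a 9:3:3:1 ratio (total parts = 16):
  colored starchy: 1521 × 9/16 = 855.5625
  colored waxy: 1521 × 3/16 = 285.1875
  colorless starchy: 1521 × 3/16 = 285.1875
  colorless waxy: 1521 × 1/16 = 95.0625
χ² = Σ (O − E)² / E
  colored starchy: (955 − 855.5625)² / 855.5625 = 11.5571
  colored waxy: (215 − 285.1875)² / 285.1875 = 17.2738
  colorless starchy: (265 − 285.1875)² / 285.1875 = 1.4290
  colorless waxy: (86 − 95.0625)² / 95.0625 = 0.8639
χ² = 11.5571 + 17.2738 + 1.4290 + 0.8639 = 31.1238 ≈ 31.124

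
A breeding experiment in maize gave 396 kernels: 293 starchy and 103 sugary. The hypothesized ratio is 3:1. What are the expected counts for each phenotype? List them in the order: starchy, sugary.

297, 99

Total ratio parts = 4. Expected numbers out of 396:
  starchy: 396 × 3/4 = 297
  sugary: 396 × 1/4 = 99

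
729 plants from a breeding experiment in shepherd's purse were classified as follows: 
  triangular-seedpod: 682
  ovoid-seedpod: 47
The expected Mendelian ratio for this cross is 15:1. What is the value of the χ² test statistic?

Expected counts for N = 729 under a 15:1 ratio (total parts = 16):
  triangular-seedpod: 729 × 15/16 = 683.4375
  ovoid-seedpod: 729 × 1/16 = 45.5625
χ² = Σ (O − E)² / E
  triangular-seedpod: (682 − 683.4375)² / 683.4375 = 0.0030
  ovoid-seedpod: (47 − 45.5625)² / 45.5625 = 0.0454
χ² = 0.0030 + 0.0454 = 0.0484 ≈ 0.048

0.048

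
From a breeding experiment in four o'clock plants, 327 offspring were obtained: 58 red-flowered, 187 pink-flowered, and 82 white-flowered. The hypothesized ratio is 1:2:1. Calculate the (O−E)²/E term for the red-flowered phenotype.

The 1:2:1 ratio has 4 parts, so with N = 327 the expected counts are:
  red-flowered: 327 × 1/4 = 81.75
  pink-flowered: 327 × 2/4 = 163.5
  white-flowered: 327 × 1/4 = 81.75
Contribution of red-flowered: (58 − 81.75)² / 81.75 = 6.8998

6.900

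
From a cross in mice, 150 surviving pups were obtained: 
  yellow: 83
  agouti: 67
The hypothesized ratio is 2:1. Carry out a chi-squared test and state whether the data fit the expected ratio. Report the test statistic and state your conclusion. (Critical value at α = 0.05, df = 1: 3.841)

8.670; not consistent

Expected counts for N = 150 under a 2:1 ratio (total parts = 3):
  yellow: 150 × 2/3 = 100
  agouti: 150 × 1/3 = 50
χ² = Σ (O − E)² / E
  yellow: (83 − 100)² / 100 = 2.8900
  agouti: (67 − 50)² / 50 = 5.7800
χ² = 2.8900 + 5.7800 = 8.670
Degrees of freedom = 2 − 1 = 1; critical value at α = 0.05 is 3.841.
Since 8.670 > 3.841, we reject the null hypothesis — the data do not fit the 2:1 ratio.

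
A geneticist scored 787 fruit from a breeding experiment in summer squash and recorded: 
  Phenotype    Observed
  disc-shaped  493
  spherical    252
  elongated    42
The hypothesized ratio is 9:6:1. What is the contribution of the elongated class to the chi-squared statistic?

1.050

Total ratio parts = 16. Expected numbers out of 787:
  disc-shaped: 787 × 9/16 = 442.6875
  spherical: 787 × 6/16 = 295.125
  elongated: 787 × 1/16 = 49.1875
Contribution of elongated: (42 − 49.1875)² / 49.1875 = 1.0503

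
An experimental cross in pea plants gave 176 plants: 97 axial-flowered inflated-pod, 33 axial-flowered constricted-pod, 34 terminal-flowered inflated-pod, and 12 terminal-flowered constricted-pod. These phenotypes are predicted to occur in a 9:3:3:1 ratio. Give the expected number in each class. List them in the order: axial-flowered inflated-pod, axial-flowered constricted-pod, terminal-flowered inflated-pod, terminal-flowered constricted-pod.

Total ratio parts = 16. Expected numbers out of 176:
  axial-flowered inflated-pod: 176 × 9/16 = 99
  axial-flowered constricted-pod: 176 × 3/16 = 33
  terminal-flowered inflated-pod: 176 × 3/16 = 33
  terminal-flowered constricted-pod: 176 × 1/16 = 11

99, 33, 33, 11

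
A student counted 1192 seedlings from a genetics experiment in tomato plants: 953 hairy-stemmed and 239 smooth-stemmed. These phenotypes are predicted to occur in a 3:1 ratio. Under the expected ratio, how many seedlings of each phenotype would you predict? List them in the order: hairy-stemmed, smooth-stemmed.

894, 298

Expected counts for N = 1192 under a 3:1 ratio (total parts = 4):
  hairy-stemmed: 1192 × 3/4 = 894
  smooth-stemmed: 1192 × 1/4 = 298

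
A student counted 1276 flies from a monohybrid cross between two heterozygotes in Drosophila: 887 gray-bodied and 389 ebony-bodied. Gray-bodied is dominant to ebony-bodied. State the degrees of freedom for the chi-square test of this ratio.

1

For a monohybrid cross between heterozygotes with complete dominance, the expected phenotypic ratio is 3:1.
A goodness-of-fit test with 2 phenotype classes has df = 2 − 1 = 1.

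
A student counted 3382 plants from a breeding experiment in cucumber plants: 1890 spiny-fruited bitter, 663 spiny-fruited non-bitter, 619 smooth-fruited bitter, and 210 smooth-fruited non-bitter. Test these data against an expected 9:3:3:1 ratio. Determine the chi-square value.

1.765

Under the 9:3:3:1 hypothesis (Σ ratio = 16, N = 3382):
  spiny-fruited bitter: 3382 × 9/16 = 1902.375
  spiny-fruited non-bitter: 3382 × 3/16 = 634.125
  smooth-fruited bitter: 3382 × 3/16 = 634.125
  smooth-fruited non-bitter: 3382 × 1/16 = 211.375
χ² = Σ (O − E)² / E
  spiny-fruited bitter: (1890 − 1902.375)² / 1902.375 = 0.0805
  spiny-fruited non-bitter: (663 − 634.125)² / 634.125 = 1.3148
  smooth-fruited bitter: (619 − 634.125)² / 634.125 = 0.3608
  smooth-fruited non-bitter: (210 − 211.375)² / 211.375 = 0.0089
χ² = 0.0805 + 1.3148 + 0.3608 + 0.0089 = 1.765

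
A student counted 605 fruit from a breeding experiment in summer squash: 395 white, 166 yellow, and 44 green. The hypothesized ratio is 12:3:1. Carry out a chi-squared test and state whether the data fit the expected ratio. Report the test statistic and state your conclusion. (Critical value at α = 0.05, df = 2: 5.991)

32.975; not consistent

Total ratio parts = 16. Expected numbers out of 605:
  white: 605 × 12/16 = 453.75
  yellow: 605 × 3/16 = 113.4375
  green: 605 × 1/16 = 37.8125
χ² = Σ (O − E)² / E
  white: (395 − 453.75)² / 453.75 = 7.6067
  yellow: (166 − 113.4375)² / 113.4375 = 24.3554
  green: (44 − 37.8125)² / 37.8125 = 1.0125
χ² = 7.6067 + 24.3554 + 1.0125 = 32.9746 ≈ 32.975
Degrees of freedom = 3 − 1 = 2; critical value at α = 0.05 is 5.991.
Since 32.975 > 5.991, we reject the null hypothesis — the data do not fit the 12:3:1 ratio.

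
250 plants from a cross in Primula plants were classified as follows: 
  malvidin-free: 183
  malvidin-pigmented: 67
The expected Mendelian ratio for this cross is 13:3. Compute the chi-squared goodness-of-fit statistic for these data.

The 13:3 ratio has 16 parts, so with N = 250 the expected counts are:
  malvidin-free: 250 × 13/16 = 203.125
  malvidin-pigmented: 250 × 3/16 = 46.875
χ² = Σ (O − E)² / E
  malvidin-free: (183 − 203.125)² / 203.125 = 1.9939
  malvidin-pigmented: (67 − 46.875)² / 46.875 = 8.6403
χ² = 1.9939 + 8.6403 = 10.6342 ≈ 10.634

10.634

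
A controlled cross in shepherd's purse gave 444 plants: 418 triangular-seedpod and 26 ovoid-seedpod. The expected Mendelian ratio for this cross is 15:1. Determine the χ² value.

Under the 15:1 hypothesis (Σ ratio = 16, N = 444):
  triangular-seedpod: 444 × 15/16 = 416.25
  ovoid-seedpod: 444 × 1/16 = 27.75
χ² = Σ (O − E)² / E
  triangular-seedpod: (418 − 416.25)² / 416.25 = 0.0074
  ovoid-seedpod: (26 − 27.75)² / 27.75 = 0.1104
χ² = 0.0074 + 0.1104 = 0.1178 ≈ 0.118

0.118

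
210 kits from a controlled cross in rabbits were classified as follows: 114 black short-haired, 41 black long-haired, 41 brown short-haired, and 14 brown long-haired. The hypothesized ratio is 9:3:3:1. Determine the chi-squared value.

Total ratio parts = 16. Expected numbers out of 210:
  black short-haired: 210 × 9/16 = 118.125
  black long-haired: 210 × 3/16 = 39.375
  brown short-haired: 210 × 3/16 = 39.375
  brown long-haired: 210 × 1/16 = 13.125
χ² = Σ (O − E)² / E
  black short-haired: (114 − 118.125)² / 118.125 = 0.1440
  black long-haired: (41 − 39.375)² / 39.375 = 0.0671
  brown short-haired: (41 − 39.375)² / 39.375 = 0.0671
  brown long-haired: (14 − 13.125)² / 13.125 = 0.0583
χ² = 0.1440 + 0.0671 + 0.0671 + 0.0583 = 0.3365 ≈ 0.337

0.337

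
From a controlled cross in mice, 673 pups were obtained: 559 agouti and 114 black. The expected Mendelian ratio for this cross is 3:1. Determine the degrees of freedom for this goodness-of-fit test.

A goodness-of-fit test with 2 phenotype classes has df = 2 − 1 = 1.

1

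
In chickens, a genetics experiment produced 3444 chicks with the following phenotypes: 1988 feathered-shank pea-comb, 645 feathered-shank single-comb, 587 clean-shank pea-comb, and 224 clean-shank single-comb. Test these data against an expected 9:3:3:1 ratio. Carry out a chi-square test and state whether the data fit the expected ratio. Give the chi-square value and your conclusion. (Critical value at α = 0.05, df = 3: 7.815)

Total ratio parts = 16. Expected numbers out of 3444:
  feathered-shank pea-comb: 3444 × 9/16 = 1937.25
  feathered-shank single-comb: 3444 × 3/16 = 645.75
  clean-shank pea-comb: 3444 × 3/16 = 645.75
  clean-shank single-comb: 3444 × 1/16 = 215.25
χ² = Σ (O − E)² / E
  feathered-shank pea-comb: (1988 − 1937.25)² / 1937.25 = 1.3295
  feathered-shank single-comb: (645 − 645.75)² / 645.75 = 0.0009
  clean-shank pea-comb: (587 − 645.75)² / 645.75 = 5.3450
  clean-shank single-comb: (224 − 215.25)² / 215.25 = 0.3557
χ² = 1.3295 + 0.0009 + 5.3450 + 0.3557 = 7.0311 ≈ 7.031
Degrees of freedom = 4 − 1 = 3; critical value at α = 0.05 is 7.815.
Since 7.031 < 7.815, we fail to reject the null hypothesis — the data are consistent with the 9:3:3:1 ratio.

7.031; consistent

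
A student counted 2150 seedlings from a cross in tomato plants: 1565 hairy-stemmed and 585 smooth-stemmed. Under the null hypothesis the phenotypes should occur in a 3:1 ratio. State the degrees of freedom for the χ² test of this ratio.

A goodness-of-fit test with 2 phenotype classes has df = 2 − 1 = 1.

1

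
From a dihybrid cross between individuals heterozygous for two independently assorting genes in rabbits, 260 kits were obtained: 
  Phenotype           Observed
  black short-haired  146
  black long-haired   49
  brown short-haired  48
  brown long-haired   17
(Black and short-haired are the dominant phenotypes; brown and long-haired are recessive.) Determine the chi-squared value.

A dihybrid F₂ with independent assortment and complete dominance at both loci gives a 9:3:3:1 phenotypic ratio.
Expected counts for N = 260 under a 9:3:3:1 ratio (total parts = 16):
  black short-haired: 260 × 9/16 = 146.25
  black long-haired: 260 × 3/16 = 48.75
  brown short-haired: 260 × 3/16 = 48.75
  brown long-haired: 260 × 1/16 = 16.25
χ² = Σ (O − E)² / E
  black short-haired: (146 − 146.25)² / 146.25 = 0.0004
  black long-haired: (49 − 48.75)² / 48.75 = 0.0013
  brown short-haired: (48 − 48.75)² / 48.75 = 0.0115
  brown long-haired: (17 − 16.25)² / 16.25 = 0.0346
χ² = 0.0004 + 0.0013 + 0.0115 + 0.0346 = 0.0478 ≈ 0.048

0.048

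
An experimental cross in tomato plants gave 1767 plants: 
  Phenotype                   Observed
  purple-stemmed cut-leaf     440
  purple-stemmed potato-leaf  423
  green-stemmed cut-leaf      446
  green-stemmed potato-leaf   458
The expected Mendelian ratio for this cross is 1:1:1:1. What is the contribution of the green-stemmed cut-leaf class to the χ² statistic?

0.041

The 1:1:1:1 ratio has 4 parts, so with N = 1767 the expected counts are:
  purple-stemmed cut-leaf: 1767 × 1/4 = 441.75
  purple-stemmed potato-leaf: 1767 × 1/4 = 441.75
  green-stemmed cut-leaf: 1767 × 1/4 = 441.75
  green-stemmed potato-leaf: 1767 × 1/4 = 441.75
Contribution of green-stemmed cut-leaf: (446 − 441.75)² / 441.75 = 0.0409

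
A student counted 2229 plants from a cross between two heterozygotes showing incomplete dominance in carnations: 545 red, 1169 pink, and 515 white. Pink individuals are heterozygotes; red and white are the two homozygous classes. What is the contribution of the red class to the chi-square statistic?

0.269

With incomplete dominance, a heterozygote × heterozygote cross gives a 1:2:1 phenotypic ratio.
Under the 1:2:1 hypothesis (Σ ratio = 4, N = 2229):
  red: 2229 × 1/4 = 557.25
  pink: 2229 × 2/4 = 1114.5
  white: 2229 × 1/4 = 557.25
Contribution of red: (545 − 557.25)² / 557.25 = 0.2693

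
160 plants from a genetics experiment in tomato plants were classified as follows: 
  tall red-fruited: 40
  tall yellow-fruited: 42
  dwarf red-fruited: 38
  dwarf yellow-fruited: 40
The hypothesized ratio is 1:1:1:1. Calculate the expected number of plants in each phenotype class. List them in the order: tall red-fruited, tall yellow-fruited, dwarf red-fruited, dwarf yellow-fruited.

Under the 1:1:1:1 hypothesis (Σ ratio = 4, N = 160):
  tall red-fruited: 160 × 1/4 = 40
  tall yellow-fruited: 160 × 1/4 = 40
  dwarf red-fruited: 160 × 1/4 = 40
  dwarf yellow-fruited: 160 × 1/4 = 40

40, 40, 40, 40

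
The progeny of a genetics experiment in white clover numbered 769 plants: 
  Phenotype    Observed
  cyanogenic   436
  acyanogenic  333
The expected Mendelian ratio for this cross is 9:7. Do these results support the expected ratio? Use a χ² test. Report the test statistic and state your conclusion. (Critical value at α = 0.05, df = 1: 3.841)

Under the 9:7 hypothesis (Σ ratio = 16, N = 769):
  cyanogenic: 769 × 9/16 = 432.5625
  acyanogenic: 769 × 7/16 = 336.4375
χ² = Σ (O − E)² / E
  cyanogenic: (436 − 432.5625)² / 432.5625 = 0.0273
  acyanogenic: (333 − 336.4375)² / 336.4375 = 0.0351
χ² = 0.0273 + 0.0351 = 0.0624 ≈ 0.062
Degrees of freedom = 2 − 1 = 1; critical value at α = 0.05 is 3.841.
Since 0.062 < 3.841, we fail to reject the null hypothesis — the data are consistent with the 9:7 ratio.

0.062; consistent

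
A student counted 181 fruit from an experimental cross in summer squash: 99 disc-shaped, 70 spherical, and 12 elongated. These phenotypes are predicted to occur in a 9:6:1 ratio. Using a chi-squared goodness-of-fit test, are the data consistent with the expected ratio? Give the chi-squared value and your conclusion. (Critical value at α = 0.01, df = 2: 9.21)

Total ratio parts = 16. Expected numbers out of 181:
  disc-shaped: 181 × 9/16 = 101.8125
  spherical: 181 × 6/16 = 67.875
  elongated: 181 × 1/16 = 11.3125
χ² = Σ (O − E)² / E
  disc-shaped: (99 − 101.8125)² / 101.8125 = 0.0777
  spherical: (70 − 67.875)² / 67.875 = 0.0665
  elongated: (12 − 11.3125)² / 11.3125 = 0.0418
χ² = 0.0777 + 0.0665 + 0.0418 = 0.186
Degrees of freedom = 3 − 1 = 2; critical value at α = 0.01 is 9.21.
Since 0.186 < 9.21, we fail to reject the null hypothesis — the data are consistent with the 9:6:1 ratio.

0.186; consistent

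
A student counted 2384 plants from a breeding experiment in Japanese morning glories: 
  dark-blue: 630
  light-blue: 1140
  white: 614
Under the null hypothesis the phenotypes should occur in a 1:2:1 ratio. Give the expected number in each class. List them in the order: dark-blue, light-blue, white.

596, 1192, 596

Under the 1:2:1 hypothesis (Σ ratio = 4, N = 2384):
  dark-blue: 2384 × 1/4 = 596
  light-blue: 2384 × 2/4 = 1192
  white: 2384 × 1/4 = 596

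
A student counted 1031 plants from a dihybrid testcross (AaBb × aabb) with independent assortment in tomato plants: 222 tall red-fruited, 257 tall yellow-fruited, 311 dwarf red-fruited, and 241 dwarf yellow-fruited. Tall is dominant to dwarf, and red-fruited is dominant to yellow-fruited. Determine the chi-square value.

17.050

A dihybrid testcross with independent assortment gives a 1:1:1:1 ratio.
The 1:1:1:1 ratio has 4 parts, so with N = 1031 the expected counts are:
  tall red-fruited: 1031 × 1/4 = 257.75
  tall yellow-fruited: 1031 × 1/4 = 257.75
  dwarf red-fruited: 1031 × 1/4 = 257.75
  dwarf yellow-fruited: 1031 × 1/4 = 257.75
χ² = Σ (O − E)² / E
  tall red-fruited: (222 − 257.75)² / 257.75 = 4.9585
  tall yellow-fruited: (257 − 257.75)² / 257.75 = 0.0022
  dwarf red-fruited: (311 − 257.75)² / 257.75 = 11.0012
  dwarf yellow-fruited: (241 − 257.75)² / 257.75 = 1.0885
χ² = 4.9585 + 0.0022 + 11.0012 + 1.0885 = 17.0504 ≈ 17.050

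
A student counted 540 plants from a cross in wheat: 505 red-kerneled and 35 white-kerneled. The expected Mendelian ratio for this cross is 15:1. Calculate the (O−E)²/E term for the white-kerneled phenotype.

Expected counts for N = 540 under a 15:1 ratio (total parts = 16):
  red-kerneled: 540 × 15/16 = 506.25
  white-kerneled: 540 × 1/16 = 33.75
Contribution of white-kerneled: (35 − 33.75)² / 33.75 = 0.0463

0.046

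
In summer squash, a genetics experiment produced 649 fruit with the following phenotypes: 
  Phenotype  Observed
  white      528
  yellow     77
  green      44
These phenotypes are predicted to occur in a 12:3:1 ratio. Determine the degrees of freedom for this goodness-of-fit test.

A goodness-of-fit test with 3 phenotype classes has df = 3 − 1 = 2.

2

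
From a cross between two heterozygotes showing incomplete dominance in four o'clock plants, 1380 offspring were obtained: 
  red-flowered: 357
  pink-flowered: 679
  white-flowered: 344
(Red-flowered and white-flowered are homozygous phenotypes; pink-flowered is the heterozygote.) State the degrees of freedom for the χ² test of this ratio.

2

With incomplete dominance, a heterozygote × heterozygote cross gives a 1:2:1 phenotypic ratio.
A goodness-of-fit test with 3 phenotype classes has df = 3 − 1 = 2.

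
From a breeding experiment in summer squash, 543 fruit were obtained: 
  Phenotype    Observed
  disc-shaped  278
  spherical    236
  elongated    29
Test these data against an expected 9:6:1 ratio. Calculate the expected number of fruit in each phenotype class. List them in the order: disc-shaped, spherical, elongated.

305.4375, 203.625, 33.9375

Expected counts for N = 543 under a 9:6:1 ratio (total parts = 16):
  disc-shaped: 543 × 9/16 = 305.4375
  spherical: 543 × 6/16 = 203.625
  elongated: 543 × 1/16 = 33.9375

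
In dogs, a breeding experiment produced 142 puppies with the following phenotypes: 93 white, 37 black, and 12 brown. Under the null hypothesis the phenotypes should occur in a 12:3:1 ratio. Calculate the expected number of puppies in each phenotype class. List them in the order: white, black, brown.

Total ratio parts = 16. Expected numbers out of 142:
  white: 142 × 12/16 = 106.5
  black: 142 × 3/16 = 26.625
  brown: 142 × 1/16 = 8.875

106.5, 26.625, 8.875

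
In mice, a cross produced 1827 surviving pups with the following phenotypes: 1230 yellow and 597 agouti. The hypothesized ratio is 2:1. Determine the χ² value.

0.355

The 2:1 ratio has 3 parts, so with N = 1827 the expected counts are:
  yellow: 1827 × 2/3 = 1218
  agouti: 1827 × 1/3 = 609
χ² = Σ (O − E)² / E
  yellow: (1230 − 1218)² / 1218 = 0.1182
  agouti: (597 − 609)² / 609 = 0.2365
χ² = 0.1182 + 0.2365 = 0.3547 ≈ 0.355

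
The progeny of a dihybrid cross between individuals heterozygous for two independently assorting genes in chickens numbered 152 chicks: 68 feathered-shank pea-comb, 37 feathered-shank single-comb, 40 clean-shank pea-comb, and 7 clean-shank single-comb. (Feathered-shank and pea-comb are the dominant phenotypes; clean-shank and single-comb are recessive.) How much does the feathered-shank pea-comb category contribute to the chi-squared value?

3.582

A dihybrid F₂ with independent assortment and complete dominance at both loci gives a 9:3:3:1 phenotypic ratio.
Under the 9:3:3:1 hypothesis (Σ ratio = 16, N = 152):
  feathered-shank pea-comb: 152 × 9/16 = 85.5
  feathered-shank single-comb: 152 × 3/16 = 28.5
  clean-shank pea-comb: 152 × 3/16 = 28.5
  clean-shank single-comb: 152 × 1/16 = 9.5
Contribution of feathered-shank pea-comb: (68 − 85.5)² / 85.5 = 3.5819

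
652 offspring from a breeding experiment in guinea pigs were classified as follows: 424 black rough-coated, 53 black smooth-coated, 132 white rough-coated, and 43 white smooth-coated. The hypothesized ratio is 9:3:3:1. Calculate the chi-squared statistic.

49.066

Expected counts for N = 652 under a 9:3:3:1 ratio (total parts = 16):
  black rough-coated: 652 × 9/16 = 366.75
  black smooth-coated: 652 × 3/16 = 122.25
  white rough-coated: 652 × 3/16 = 122.25
  white smooth-coated: 652 × 1/16 = 40.75
χ² = Σ (O − E)² / E
  black rough-coated: (424 − 366.75)² / 366.75 = 8.9368
  black smooth-coated: (53 − 122.25)² / 122.25 = 39.2275
  white rough-coated: (132 − 122.25)² / 122.25 = 0.7776
  white smooth-coated: (43 − 40.75)² / 40.75 = 0.1242
χ² = 8.9368 + 39.2275 + 0.7776 + 0.1242 = 49.0661 ≈ 49.066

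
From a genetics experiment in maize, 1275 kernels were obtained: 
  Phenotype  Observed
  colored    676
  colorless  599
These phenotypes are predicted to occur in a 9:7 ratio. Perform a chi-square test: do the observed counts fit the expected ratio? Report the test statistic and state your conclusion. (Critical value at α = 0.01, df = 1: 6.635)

Total ratio parts = 16. Expected numbers out of 1275:
  colored: 1275 × 9/16 = 717.1875
  colorless: 1275 × 7/16 = 557.8125
χ² = Σ (O − E)² / E
  colored: (676 − 717.1875)² / 717.1875 = 2.3654
  colorless: (599 − 557.8125)² / 557.8125 = 3.0412
χ² = 2.3654 + 3.0412 = 5.4066 ≈ 5.407
Degrees of freedom = 2 − 1 = 1; critical value at α = 0.01 is 6.635.
Since 5.407 < 6.635, we fail to reject the null hypothesis — the data are consistent with the 9:7 ratio.

5.407; consistent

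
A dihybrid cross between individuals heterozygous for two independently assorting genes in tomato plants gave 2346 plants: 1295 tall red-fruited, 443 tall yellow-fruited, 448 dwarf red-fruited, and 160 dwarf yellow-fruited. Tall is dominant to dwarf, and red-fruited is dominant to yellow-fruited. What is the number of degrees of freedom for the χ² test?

A dihybrid F₂ with independent assortment and complete dominance at both loci gives a 9:3:3:1 phenotypic ratio.
A goodness-of-fit test with 4 phenotype classes has df = 4 − 1 = 3.

3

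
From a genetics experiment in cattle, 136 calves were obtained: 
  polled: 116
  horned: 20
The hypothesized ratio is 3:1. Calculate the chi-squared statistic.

Total ratio parts = 4. Expected numbers out of 136:
  polled: 136 × 3/4 = 102
  horned: 136 × 1/4 = 34
χ² = Σ (O − E)² / E
  polled: (116 − 102)² / 102 = 1.9216
  horned: (20 − 34)² / 34 = 5.7647
χ² = 1.9216 + 5.7647 = 7.6863 ≈ 7.686

7.686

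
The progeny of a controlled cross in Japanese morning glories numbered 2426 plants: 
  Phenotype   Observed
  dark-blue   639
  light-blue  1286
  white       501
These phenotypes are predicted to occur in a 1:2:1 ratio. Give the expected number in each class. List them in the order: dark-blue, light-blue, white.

Total ratio parts = 4. Expected numbers out of 2426:
  dark-blue: 2426 × 1/4 = 606.5
  light-blue: 2426 × 2/4 = 1213
  white: 2426 × 1/4 = 606.5

606.5, 1213, 606.5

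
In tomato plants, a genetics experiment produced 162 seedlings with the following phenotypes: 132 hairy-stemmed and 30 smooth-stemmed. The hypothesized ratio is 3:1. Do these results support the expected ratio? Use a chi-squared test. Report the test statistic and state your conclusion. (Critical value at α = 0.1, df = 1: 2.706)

Under the 3:1 hypothesis (Σ ratio = 4, N = 162):
  hairy-stemmed: 162 × 3/4 = 121.5
  smooth-stemmed: 162 × 1/4 = 40.5
χ² = Σ (O − E)² / E
  hairy-stemmed: (132 − 121.5)² / 121.5 = 0.9074
  smooth-stemmed: (30 − 40.5)² / 40.5 = 2.7222
χ² = 0.9074 + 2.7222 = 3.6296 ≈ 3.630
Degrees of freedom = 2 − 1 = 1; critical value at α = 0.1 is 2.706.
Since 3.630 > 2.706, we reject the null hypothesis — the data do not fit the 3:1 ratio.

3.630; not consistent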